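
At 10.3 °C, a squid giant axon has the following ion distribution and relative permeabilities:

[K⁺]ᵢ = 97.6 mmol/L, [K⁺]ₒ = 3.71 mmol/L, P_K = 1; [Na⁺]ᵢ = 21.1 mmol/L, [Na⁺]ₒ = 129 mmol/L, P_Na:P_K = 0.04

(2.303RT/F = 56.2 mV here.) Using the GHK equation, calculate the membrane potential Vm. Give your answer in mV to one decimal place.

Vm = 56.2 · log₁₀[(Σ P·[cation]ₒ + Σ P·[anion]ᵢ) / (Σ P·[cation]ᵢ + Σ P·[anion]ₒ)]
Numerator = 1×3.71 + 0.04×129 = 8.87
Denominator = 1×97.6 + 0.04×21.1 = 98.44
Vm = 56.2 · log₁₀(0.090102) = 56.2 × (-1.0453) = -58.74 mV

-58.7 mV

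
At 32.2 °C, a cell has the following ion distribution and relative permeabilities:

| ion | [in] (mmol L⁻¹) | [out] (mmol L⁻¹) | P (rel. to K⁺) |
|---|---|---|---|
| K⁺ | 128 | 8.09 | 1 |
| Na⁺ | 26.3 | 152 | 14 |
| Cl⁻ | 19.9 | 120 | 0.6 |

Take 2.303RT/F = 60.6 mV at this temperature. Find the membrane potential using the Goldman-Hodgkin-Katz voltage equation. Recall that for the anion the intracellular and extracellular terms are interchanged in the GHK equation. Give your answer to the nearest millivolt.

Vm = 60.6 · log₁₀[(Σ P·[cation]ₒ + Σ P·[anion]ᵢ) / (Σ P·[cation]ᵢ + Σ P·[anion]ₒ)]
Numerator = 1×8.09 + 14×152 + 0.6×19.9 = 2148
Denominator = 1×128 + 14×26.3 + 0.6×120 = 568.2
Vm = 60.6 · log₁₀(3.7804) = 60.6 × (0.5775) = 35.00 mV

35 mV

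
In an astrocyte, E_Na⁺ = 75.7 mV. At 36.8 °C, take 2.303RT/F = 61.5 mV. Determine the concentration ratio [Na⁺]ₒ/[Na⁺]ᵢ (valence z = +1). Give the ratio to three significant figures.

17.0

log₁₀([out]/[in]) = E·z/(61.5) = 75.7 × 1 / 61.5 = 1.2309
[out]/[in] = 10^(1.2309) = 17.02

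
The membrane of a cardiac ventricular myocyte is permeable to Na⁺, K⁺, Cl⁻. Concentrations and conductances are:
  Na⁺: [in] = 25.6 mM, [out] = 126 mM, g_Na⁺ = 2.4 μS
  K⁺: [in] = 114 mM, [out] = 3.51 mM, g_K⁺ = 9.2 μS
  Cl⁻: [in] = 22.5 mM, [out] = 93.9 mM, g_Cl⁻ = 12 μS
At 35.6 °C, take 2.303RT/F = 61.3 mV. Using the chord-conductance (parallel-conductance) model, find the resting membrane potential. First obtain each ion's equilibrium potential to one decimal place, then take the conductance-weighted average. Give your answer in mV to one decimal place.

E_Na⁺ = (61.3/1)·log₁₀(126/25.6) = 42.4 mV
E_K⁺ = (61.3/1)·log₁₀(3.51/114) = -92.7 mV
E_Cl⁻ = (61.3/-1)·log₁₀(93.9/22.5) = -38.0 mV
Vm = (Σ gᵢEᵢ)/(Σ gᵢ) = (2.4·42.4 + 9.2·-92.7 + 12·-38.0) / (2.4 + 9.2 + 12)
= -1207.08 / 23.6 = -51.15 mV

-51.1 mV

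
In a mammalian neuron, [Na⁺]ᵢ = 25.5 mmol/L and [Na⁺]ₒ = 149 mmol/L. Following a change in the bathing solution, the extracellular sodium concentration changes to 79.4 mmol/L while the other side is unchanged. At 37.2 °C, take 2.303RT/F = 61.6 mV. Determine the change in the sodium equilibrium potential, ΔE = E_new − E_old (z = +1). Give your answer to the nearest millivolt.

E_old = (61.6/1)·log₁₀(149/25.5) = 47.23 mV
E_new = (61.6/1)·log₁₀(79.4/25.5) = 30.39 mV
ΔE = 30.39 − (47.23) = -16.84 mV

-17 mV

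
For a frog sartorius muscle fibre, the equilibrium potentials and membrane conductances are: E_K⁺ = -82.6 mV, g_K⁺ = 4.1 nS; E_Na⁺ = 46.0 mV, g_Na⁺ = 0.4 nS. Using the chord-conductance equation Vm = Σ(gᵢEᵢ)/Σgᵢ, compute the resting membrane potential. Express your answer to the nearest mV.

-71 mV

Σ gᵢEᵢ = 4.1·(-82.6) + 0.4·(46.0) = -320.26
Σ gᵢ = 4.1 + 0.4 = 4.5
Vm = -320.26 / 4.5 = -71.17 mV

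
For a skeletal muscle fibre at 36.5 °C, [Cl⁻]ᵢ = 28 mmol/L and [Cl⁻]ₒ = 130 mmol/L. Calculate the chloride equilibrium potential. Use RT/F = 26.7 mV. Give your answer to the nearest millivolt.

E = (26.7/z) · ln([Cl⁻]_out/[Cl⁻]_in) with z = -1.
For an anion, dividing by z = -1 reverses the sign.
= (26.7/-1) · ln(130/28) = -26.70 · ln(4.643)
= -26.70 · (1.5353) = -40.99 mV

-41 mV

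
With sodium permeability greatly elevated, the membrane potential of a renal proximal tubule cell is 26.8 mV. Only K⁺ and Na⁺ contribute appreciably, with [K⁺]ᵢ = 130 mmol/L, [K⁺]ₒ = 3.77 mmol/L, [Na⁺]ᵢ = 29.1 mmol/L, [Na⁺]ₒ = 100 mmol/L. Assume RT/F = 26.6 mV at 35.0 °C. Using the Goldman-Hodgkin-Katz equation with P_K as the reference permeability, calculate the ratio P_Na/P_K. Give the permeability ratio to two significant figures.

17

Let α = P_Na/P_K. GHK: Vm = 26.6·ln[(Kₒ + α·Naₒ)/(Kᵢ + α·Naᵢ)].
e^(Vm/26.6) = e^(26.8/26.6) = 2.7388
So 2.7388·(Kᵢ + α·Naᵢ) = Kₒ + α·Naₒ → α = (2.7388·130.0 − 3.77) / (100.0 − 2.7388·29.1)
α = (356 − 3.77) / (100.0 − 79.7) = 352.3/20.3 = 17.35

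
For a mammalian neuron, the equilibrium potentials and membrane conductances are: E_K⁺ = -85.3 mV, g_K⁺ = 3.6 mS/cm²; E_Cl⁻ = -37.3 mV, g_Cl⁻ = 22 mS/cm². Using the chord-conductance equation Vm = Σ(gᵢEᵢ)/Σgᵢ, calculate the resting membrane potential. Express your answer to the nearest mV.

Σ gᵢEᵢ = 3.6·(-85.3) + 22·(-37.3) = -1127.68
Σ gᵢ = 3.6 + 22 = 25.6
Vm = -1127.68 / 25.6 = -44.05 mV

-44 mV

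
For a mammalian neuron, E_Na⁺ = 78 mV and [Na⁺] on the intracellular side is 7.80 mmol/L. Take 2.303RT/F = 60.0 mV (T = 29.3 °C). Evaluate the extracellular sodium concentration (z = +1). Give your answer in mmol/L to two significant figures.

160 mmol/L

Nernst: E = (60.0/1) · log₁₀([out]/[in]), so log₁₀([out]/[in]) = 78.0 × 1 / 60.0 = 1.3000.
[out]/[in] = 10^(1.3000) = 19.95.
[out] = 19.95 × 7.80 = 155.6 mmol/L.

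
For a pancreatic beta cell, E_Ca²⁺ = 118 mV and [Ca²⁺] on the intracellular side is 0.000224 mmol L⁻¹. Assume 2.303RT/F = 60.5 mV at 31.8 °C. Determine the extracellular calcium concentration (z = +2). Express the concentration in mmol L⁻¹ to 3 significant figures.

Nernst: E = (60.5/2) · log₁₀([out]/[in]), so log₁₀([out]/[in]) = 118.0 × 2 / 60.5 = 3.9008.
[out]/[in] = 10^(3.9008) = 7958.
[out] = 7958 × 0.000224 = 1.783 mmol L⁻¹.

1.78 mmol L⁻¹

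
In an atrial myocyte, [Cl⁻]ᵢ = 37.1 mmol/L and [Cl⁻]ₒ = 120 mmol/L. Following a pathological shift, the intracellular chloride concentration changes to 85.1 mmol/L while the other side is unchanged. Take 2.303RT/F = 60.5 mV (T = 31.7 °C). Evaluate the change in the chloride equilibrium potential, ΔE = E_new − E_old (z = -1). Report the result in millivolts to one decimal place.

E_old = (60.5/-1)·log₁₀(120/37.1) = -30.84 mV
E_new = (60.5/-1)·log₁₀(120/85.1) = -9.03 mV
ΔE = -9.03 − (-30.84) = 21.81 mV

21.8 mV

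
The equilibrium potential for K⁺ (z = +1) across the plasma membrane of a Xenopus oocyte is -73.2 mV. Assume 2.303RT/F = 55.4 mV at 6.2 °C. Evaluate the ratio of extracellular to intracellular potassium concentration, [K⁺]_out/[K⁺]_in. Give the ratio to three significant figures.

log₁₀([out]/[in]) = E·z/(55.4) = -73.2 × 1 / 55.4 = -1.3213
[out]/[in] = 10^(-1.3213) = 0.04772

0.0477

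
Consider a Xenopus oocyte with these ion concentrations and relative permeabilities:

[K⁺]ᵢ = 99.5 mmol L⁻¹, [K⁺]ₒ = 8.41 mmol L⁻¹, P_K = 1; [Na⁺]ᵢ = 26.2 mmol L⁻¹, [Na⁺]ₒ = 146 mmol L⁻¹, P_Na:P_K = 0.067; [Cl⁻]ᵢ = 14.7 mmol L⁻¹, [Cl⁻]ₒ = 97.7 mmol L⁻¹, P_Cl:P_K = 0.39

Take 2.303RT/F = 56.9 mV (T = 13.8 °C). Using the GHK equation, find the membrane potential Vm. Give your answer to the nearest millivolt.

Vm = 56.9 · log₁₀[(Σ P·[cation]ₒ + Σ P·[anion]ᵢ) / (Σ P·[cation]ᵢ + Σ P·[anion]ₒ)]
Numerator = 1×8.41 + 0.067×146 + 0.39×14.7 = 23.93
Denominator = 1×99.5 + 0.067×26.2 + 0.39×97.7 = 139.4
Vm = 56.9 · log₁₀(0.17168) = 56.9 × (-0.7653) = -43.54 mV

-44 mV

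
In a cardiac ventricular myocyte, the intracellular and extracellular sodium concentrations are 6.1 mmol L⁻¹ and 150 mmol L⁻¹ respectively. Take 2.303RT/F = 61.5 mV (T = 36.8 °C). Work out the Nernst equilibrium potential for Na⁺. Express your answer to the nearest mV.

E = (61.5/z) · log₁₀([Na⁺]_out/[Na⁺]_in) with z = +1.
= (61.5/1) · log₁₀(150/6.1) = 61.50 · log₁₀(24.59)
= 61.50 · (1.3908) = 85.53 mV

86 mV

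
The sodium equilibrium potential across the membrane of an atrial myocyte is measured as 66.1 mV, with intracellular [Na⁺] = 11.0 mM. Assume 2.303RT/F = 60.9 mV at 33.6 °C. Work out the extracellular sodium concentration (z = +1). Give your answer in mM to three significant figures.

134 mM

Nernst: E = (60.9/1) · log₁₀([out]/[in]), so log₁₀([out]/[in]) = 66.1 × 1 / 60.9 = 1.0854.
[out]/[in] = 10^(1.0854) = 12.17.
[out] = 12.17 × 11.0 = 133.9 mM.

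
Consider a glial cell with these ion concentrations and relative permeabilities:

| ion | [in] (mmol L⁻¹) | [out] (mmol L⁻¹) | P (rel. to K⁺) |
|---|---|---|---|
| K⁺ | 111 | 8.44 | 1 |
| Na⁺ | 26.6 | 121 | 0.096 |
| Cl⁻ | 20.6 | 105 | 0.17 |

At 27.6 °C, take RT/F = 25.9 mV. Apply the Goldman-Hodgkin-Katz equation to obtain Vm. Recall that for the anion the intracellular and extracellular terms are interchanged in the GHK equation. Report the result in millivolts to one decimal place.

-44.5 mV

Vm = 25.9 · ln[(Σ P·[cation]ₒ + Σ P·[anion]ᵢ) / (Σ P·[cation]ᵢ + Σ P·[anion]ₒ)]
Numerator = 1×8.44 + 0.096×121 + 0.17×20.6 = 23.56
Denominator = 1×111 + 0.096×26.6 + 0.17×105 = 131.4
Vm = 25.9 · ln(0.17928) = 25.9 × (-1.7188) = -44.52 mV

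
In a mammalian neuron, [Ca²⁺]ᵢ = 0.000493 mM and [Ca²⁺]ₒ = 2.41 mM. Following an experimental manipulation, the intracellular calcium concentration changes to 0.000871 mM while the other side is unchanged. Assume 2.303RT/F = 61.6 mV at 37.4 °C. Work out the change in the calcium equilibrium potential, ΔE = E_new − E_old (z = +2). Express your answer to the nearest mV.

E_old = (61.6/2)·log₁₀(2.41/0.000493) = 113.63 mV
E_new = (61.6/2)·log₁₀(2.41/0.000871) = 106.01 mV
ΔE = 106.01 − (113.63) = -7.61 mV

-8 mV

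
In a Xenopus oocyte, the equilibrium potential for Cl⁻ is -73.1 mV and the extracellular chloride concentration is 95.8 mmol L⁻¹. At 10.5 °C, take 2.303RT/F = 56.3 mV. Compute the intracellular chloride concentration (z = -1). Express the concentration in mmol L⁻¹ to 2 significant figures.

4.8 mmol L⁻¹

Nernst: E = (56.3/-1) · log₁₀([out]/[in]), so log₁₀([out]/[in]) = -73.1 × -1 / 56.3 = 1.2984.
[out]/[in] = 10^(1.2984) = 19.88.
[in] = 95.8 / 19.88 = 4.819 mmol L⁻¹.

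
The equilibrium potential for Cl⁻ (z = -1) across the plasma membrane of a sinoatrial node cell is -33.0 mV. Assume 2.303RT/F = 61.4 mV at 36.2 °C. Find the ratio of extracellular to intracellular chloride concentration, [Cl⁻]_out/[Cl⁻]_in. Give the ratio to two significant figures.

3.4

log₁₀([out]/[in]) = E·z/(61.4) = -33.0 × -1 / 61.4 = 0.5375
[out]/[in] = 10^(0.5375) = 3.447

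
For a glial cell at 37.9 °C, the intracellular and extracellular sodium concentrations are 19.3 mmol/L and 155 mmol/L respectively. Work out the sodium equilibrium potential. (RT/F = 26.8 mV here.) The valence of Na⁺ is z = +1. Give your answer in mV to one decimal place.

E = (26.8/z) · ln([Na⁺]_out/[Na⁺]_in) with z = +1.
= (26.8/1) · ln(155/19.3) = 26.80 · ln(8.031)
= 26.80 · (2.0833) = 55.83 mV

55.8 mV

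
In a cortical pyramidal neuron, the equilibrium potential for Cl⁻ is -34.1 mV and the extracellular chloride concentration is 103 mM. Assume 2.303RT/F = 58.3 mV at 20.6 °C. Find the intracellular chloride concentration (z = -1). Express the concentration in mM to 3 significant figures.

Nernst: E = (58.3/-1) · log₁₀([out]/[in]), so log₁₀([out]/[in]) = -34.1 × -1 / 58.3 = 0.5849.
[out]/[in] = 10^(0.5849) = 3.845.
[in] = 103 / 3.845 = 26.79 mM.

26.8 mM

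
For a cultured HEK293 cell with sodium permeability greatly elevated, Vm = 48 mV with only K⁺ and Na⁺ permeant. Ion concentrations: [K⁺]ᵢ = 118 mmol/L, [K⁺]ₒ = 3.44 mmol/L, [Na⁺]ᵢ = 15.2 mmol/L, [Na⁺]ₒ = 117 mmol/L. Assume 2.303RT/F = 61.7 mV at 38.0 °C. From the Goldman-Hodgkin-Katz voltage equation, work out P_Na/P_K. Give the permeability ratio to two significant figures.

Let α = P_Na/P_K. GHK: Vm = 61.7·log₁₀[(Kₒ + α·Naₒ)/(Kᵢ + α·Naᵢ)].
10^(Vm/61.7) = 10^(48.0/61.7) = 5.9973
So 5.9973·(Kᵢ + α·Naᵢ) = Kₒ + α·Naₒ → α = (5.9973·118.0 − 3.44) / (117.0 − 5.9973·15.2)
α = (707.7 − 3.44) / (117.0 − 91.16) = 704.2/25.84 = 27.25

27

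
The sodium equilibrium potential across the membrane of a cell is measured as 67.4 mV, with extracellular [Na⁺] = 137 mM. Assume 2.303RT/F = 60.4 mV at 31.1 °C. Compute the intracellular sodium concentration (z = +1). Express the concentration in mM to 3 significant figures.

Nernst: E = (60.4/1) · log₁₀([out]/[in]), so log₁₀([out]/[in]) = 67.4 × 1 / 60.4 = 1.1159.
[out]/[in] = 10^(1.1159) = 13.06.
[in] = 137 / 13.06 = 10.49 mM.

10.5 mM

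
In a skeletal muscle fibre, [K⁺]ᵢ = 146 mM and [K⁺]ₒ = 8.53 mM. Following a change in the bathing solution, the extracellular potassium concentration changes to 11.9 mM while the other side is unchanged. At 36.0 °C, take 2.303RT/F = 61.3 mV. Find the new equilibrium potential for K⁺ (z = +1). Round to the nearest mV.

After the shift: [K⁺]_out = 11.9, [K⁺]_in = 146 mM.
E_new = (61.3/1)·log₁₀(11.9/146) = 61.30 · (-1.0888) = -66.74 mV

-67 mV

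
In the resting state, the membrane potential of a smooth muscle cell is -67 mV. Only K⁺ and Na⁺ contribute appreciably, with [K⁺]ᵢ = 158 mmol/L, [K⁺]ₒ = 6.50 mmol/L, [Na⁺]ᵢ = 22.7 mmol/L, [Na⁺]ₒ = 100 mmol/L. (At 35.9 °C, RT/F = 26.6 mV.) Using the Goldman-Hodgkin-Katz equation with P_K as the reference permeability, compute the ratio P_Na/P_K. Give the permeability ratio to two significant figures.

0.063

Let α = P_Na/P_K. GHK: Vm = 26.6·ln[(Kₒ + α·Naₒ)/(Kᵢ + α·Naᵢ)].
e^(Vm/26.6) = e^(-67.0/26.6) = 0.080556
So 0.080556·(Kᵢ + α·Naᵢ) = Kₒ + α·Naₒ → α = (0.080556·158.0 − 6.5) / (100.0 − 0.080556·22.7)
α = (12.73 − 6.5) / (100.0 − 1.829) = 6.228/98.17 = 0.06344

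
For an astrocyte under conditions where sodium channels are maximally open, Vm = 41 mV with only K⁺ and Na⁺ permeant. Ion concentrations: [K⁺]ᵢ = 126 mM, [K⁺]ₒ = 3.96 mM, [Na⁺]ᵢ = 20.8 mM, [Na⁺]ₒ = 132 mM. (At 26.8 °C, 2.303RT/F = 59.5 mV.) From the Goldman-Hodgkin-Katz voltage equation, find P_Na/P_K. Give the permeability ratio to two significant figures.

Let α = P_Na/P_K. GHK: Vm = 59.5·log₁₀[(Kₒ + α·Naₒ)/(Kᵢ + α·Naᵢ)].
10^(Vm/59.5) = 10^(41.0/59.5) = 4.8874
So 4.8874·(Kᵢ + α·Naᵢ) = Kₒ + α·Naₒ → α = (4.8874·126.0 − 3.96) / (132.0 − 4.8874·20.8)
α = (615.8 − 3.96) / (132.0 − 101.7) = 611.8/30.34 = 20.16

20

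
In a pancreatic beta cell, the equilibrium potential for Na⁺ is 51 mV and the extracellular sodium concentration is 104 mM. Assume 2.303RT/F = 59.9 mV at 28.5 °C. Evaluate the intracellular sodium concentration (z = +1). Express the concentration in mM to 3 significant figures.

14.6 mM

Nernst: E = (59.9/1) · log₁₀([out]/[in]), so log₁₀([out]/[in]) = 51.0 × 1 / 59.9 = 0.8514.
[out]/[in] = 10^(0.8514) = 7.103.
[in] = 104 / 7.103 = 14.64 mM.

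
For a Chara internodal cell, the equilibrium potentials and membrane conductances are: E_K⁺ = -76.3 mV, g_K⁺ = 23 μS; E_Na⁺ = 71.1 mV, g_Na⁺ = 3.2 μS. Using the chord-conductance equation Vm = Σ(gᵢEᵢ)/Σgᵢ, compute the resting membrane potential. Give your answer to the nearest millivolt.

-58 mV

Σ gᵢEᵢ = 23·(-76.3) + 3.2·(71.1) = -1527.38
Σ gᵢ = 23 + 3.2 = 26.2
Vm = -1527.38 / 26.2 = -58.30 mV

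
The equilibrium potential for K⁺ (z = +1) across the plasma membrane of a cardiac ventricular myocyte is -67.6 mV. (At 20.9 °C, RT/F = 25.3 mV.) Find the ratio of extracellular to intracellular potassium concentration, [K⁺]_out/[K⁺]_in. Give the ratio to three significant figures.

ln([out]/[in]) = E·z/(25.3) = -67.6 × 1 / 25.3 = -2.6719
[out]/[in] = e^(-2.6719) = 0.06912

0.0691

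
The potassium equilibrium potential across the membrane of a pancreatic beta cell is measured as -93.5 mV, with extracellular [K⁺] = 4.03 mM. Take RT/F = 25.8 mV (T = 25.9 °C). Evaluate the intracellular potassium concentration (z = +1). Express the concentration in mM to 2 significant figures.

Nernst: E = (25.8/1) · ln([out]/[in]), so ln([out]/[in]) = -93.5 × 1 / 25.8 = -3.6240.
[out]/[in] = e^(-3.6240) = 0.02667.
[in] = 4.03 / 0.02667 = 151.1 mM.

150 mM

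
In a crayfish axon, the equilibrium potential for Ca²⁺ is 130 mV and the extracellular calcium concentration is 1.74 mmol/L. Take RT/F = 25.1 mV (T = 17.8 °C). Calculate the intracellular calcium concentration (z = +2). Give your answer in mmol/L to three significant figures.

Nernst: E = (25.1/2) · ln([out]/[in]), so ln([out]/[in]) = 130.0 × 2 / 25.1 = 10.3586.
[out]/[in] = e^(10.3586) = 3.153e+04.
[in] = 1.74 / 3.153e+04 = 5.519e-05 mmol/L.

0.0000552 mmol/L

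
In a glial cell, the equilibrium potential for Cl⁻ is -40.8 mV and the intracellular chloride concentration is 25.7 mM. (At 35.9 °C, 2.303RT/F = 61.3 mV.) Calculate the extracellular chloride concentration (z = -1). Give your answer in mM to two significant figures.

120 mM

Nernst: E = (61.3/-1) · log₁₀([out]/[in]), so log₁₀([out]/[in]) = -40.8 × -1 / 61.3 = 0.6656.
[out]/[in] = 10^(0.6656) = 4.63.
[out] = 4.63 × 25.7 = 119 mM.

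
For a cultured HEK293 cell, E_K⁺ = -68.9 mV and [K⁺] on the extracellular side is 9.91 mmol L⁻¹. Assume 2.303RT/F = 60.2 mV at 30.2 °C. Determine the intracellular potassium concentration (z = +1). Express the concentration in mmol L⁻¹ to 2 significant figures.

Nernst: E = (60.2/1) · log₁₀([out]/[in]), so log₁₀([out]/[in]) = -68.9 × 1 / 60.2 = -1.1445.
[out]/[in] = 10^(-1.1445) = 0.07169.
[in] = 9.91 / 0.07169 = 138.2 mmol L⁻¹.

140 mmol L⁻¹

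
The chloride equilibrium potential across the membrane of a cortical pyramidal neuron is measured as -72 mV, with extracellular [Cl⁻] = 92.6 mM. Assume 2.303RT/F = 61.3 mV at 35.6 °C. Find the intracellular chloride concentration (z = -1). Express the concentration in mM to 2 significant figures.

6.2 mM

Nernst: E = (61.3/-1) · log₁₀([out]/[in]), so log₁₀([out]/[in]) = -72.0 × -1 / 61.3 = 1.1746.
[out]/[in] = 10^(1.1746) = 14.95.
[in] = 92.6 / 14.95 = 6.195 mM.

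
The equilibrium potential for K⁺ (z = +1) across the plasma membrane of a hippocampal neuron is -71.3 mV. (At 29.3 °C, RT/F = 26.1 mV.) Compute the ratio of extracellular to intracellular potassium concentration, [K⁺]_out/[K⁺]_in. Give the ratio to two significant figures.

ln([out]/[in]) = E·z/(26.1) = -71.3 × 1 / 26.1 = -2.7318
[out]/[in] = e^(-2.7318) = 0.0651

0.065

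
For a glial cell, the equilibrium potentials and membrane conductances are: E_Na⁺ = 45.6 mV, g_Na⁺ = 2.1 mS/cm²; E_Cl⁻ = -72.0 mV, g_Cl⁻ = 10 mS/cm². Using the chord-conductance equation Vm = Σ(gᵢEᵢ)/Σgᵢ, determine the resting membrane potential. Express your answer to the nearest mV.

-52 mV

Σ gᵢEᵢ = 2.1·(45.6) + 10·(-72.0) = -624.24
Σ gᵢ = 2.1 + 10 = 12.1
Vm = -624.24 / 12.1 = -51.59 mV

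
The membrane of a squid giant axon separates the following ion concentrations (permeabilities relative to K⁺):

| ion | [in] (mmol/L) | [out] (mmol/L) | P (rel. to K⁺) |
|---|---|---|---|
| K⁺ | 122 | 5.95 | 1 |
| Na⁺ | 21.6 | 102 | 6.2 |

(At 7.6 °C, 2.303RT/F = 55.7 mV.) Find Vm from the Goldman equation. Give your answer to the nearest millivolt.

Vm = 55.7 · log₁₀[(Σ P·[cation]ₒ + Σ P·[anion]ᵢ) / (Σ P·[cation]ᵢ + Σ P·[anion]ₒ)]
Numerator = 1×5.95 + 6.2×102 = 638.4
Denominator = 1×122 + 6.2×21.6 = 255.9
Vm = 55.7 · log₁₀(2.4943) = 55.7 × (0.3970) = 22.11 mV

22 mV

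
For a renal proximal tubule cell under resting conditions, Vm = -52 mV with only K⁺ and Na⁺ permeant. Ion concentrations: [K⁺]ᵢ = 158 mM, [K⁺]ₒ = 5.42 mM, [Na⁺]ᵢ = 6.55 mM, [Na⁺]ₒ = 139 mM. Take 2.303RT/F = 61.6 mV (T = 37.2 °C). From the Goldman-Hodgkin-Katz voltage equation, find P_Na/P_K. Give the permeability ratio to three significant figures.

0.125

Let α = P_Na/P_K. GHK: Vm = 61.6·log₁₀[(Kₒ + α·Naₒ)/(Kᵢ + α·Naᵢ)].
10^(Vm/61.6) = 10^(-52.0/61.6) = 0.14317
So 0.14317·(Kᵢ + α·Naᵢ) = Kₒ + α·Naₒ → α = (0.14317·158.0 − 5.42) / (139.0 − 0.14317·6.55)
α = (22.62 − 5.42) / (139.0 − 0.9377) = 17.2/138.1 = 0.1246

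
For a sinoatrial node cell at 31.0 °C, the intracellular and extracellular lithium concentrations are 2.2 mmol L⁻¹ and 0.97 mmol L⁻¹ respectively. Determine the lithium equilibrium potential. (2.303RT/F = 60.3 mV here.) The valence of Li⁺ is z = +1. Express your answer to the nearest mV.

E = (60.3/z) · log₁₀([Li⁺]_out/[Li⁺]_in) with z = +1.
= (60.3/1) · log₁₀(0.97/2.2) = 60.30 · log₁₀(0.4409)
= 60.30 · (-0.3557) = -21.45 mV

-21 mV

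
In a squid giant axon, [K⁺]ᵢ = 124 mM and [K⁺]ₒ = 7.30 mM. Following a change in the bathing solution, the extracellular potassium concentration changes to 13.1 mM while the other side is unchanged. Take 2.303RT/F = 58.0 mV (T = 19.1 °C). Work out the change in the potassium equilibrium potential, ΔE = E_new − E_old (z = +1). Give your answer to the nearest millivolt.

15 mV

E_old = (58.0/1)·log₁₀(7.30/124) = -71.35 mV
E_new = (58.0/1)·log₁₀(13.1/124) = -56.62 mV
ΔE = -56.62 − (-71.35) = 14.73 mV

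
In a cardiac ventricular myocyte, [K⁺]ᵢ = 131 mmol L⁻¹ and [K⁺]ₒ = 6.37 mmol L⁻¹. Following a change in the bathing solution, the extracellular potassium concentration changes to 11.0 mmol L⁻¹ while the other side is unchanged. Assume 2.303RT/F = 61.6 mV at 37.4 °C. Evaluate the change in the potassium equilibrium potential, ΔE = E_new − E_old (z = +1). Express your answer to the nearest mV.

E_old = (61.6/1)·log₁₀(6.37/131) = -80.89 mV
E_new = (61.6/1)·log₁₀(11.0/131) = -66.27 mV
ΔE = -66.27 − (-80.89) = 14.61 mV

15 mV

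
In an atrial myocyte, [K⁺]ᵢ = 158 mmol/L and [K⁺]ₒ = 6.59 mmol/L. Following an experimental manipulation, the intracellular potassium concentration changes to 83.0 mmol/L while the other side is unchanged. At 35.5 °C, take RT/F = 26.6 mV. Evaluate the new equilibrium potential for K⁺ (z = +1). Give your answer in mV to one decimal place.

After the shift: [K⁺]_out = 6.59, [K⁺]_in = 83.0 mmol/L.
E_new = (26.6/1)·ln(6.59/83.0) = 26.60 · (-2.5333) = -67.39 mV

-67.4 mV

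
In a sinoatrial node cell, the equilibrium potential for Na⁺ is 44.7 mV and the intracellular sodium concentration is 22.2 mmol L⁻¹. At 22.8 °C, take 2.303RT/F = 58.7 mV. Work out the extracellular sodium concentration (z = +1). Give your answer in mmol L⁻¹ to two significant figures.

130 mmol L⁻¹

Nernst: E = (58.7/1) · log₁₀([out]/[in]), so log₁₀([out]/[in]) = 44.7 × 1 / 58.7 = 0.7615.
[out]/[in] = 10^(0.7615) = 5.774.
[out] = 5.774 × 22.2 = 128.2 mmol L⁻¹.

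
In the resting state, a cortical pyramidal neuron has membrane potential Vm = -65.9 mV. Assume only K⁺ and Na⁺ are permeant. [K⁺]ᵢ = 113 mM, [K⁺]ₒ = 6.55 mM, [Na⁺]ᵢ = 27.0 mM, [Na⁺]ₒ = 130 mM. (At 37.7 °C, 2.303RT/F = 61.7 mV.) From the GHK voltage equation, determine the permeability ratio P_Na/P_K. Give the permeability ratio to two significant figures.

0.024

Let α = P_Na/P_K. GHK: Vm = 61.7·log₁₀[(Kₒ + α·Naₒ)/(Kᵢ + α·Naᵢ)].
10^(Vm/61.7) = 10^(-65.9/61.7) = 0.085493
So 0.085493·(Kᵢ + α·Naᵢ) = Kₒ + α·Naₒ → α = (0.085493·113.0 − 6.55) / (130.0 − 0.085493·27.0)
α = (9.661 − 6.55) / (130.0 − 2.308) = 3.111/127.7 = 0.02436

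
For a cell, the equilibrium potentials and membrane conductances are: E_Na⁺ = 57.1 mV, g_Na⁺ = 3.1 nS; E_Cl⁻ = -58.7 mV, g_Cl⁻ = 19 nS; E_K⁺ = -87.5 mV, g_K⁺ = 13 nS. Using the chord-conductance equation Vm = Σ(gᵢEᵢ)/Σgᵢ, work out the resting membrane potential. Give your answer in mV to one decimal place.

Σ gᵢEᵢ = 3.1·(57.1) + 19·(-58.7) + 13·(-87.5) = -2075.79
Σ gᵢ = 3.1 + 19 + 13 = 35.1
Vm = -2075.79 / 35.1 = -59.14 mV

-59.1 mV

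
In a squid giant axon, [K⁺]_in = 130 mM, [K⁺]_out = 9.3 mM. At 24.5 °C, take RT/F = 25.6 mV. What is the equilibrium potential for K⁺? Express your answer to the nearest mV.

E = (25.6/z) · ln([K⁺]_out/[K⁺]_in) with z = +1.
= (25.6/1) · ln(9.3/130) = 25.60 · ln(0.07154)
= 25.60 · (-2.6375) = -67.52 mV

-68 mV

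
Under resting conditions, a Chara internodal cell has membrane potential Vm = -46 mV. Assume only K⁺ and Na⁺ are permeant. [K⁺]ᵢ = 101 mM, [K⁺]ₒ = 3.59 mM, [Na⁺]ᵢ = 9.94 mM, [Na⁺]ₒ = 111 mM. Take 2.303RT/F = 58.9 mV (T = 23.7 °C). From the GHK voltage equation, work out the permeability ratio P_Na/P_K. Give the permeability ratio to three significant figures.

Let α = P_Na/P_K. GHK: Vm = 58.9·log₁₀[(Kₒ + α·Naₒ)/(Kᵢ + α·Naᵢ)].
10^(Vm/58.9) = 10^(-46.0/58.9) = 0.16558
So 0.16558·(Kᵢ + α·Naᵢ) = Kₒ + α·Naₒ → α = (0.16558·101.0 − 3.59) / (111.0 − 0.16558·9.94)
α = (16.72 − 3.59) / (111.0 − 1.646) = 13.13/109.4 = 0.1201

0.120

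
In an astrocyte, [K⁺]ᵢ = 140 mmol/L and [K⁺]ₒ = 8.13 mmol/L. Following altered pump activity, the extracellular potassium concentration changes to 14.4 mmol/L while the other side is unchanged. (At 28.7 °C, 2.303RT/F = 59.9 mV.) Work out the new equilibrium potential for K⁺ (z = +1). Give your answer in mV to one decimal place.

After the shift: [K⁺]_out = 14.4, [K⁺]_in = 140 mmol/L.
E_new = (59.9/1)·log₁₀(14.4/140) = 59.90 · (-0.9878) = -59.17 mV

-59.2 mV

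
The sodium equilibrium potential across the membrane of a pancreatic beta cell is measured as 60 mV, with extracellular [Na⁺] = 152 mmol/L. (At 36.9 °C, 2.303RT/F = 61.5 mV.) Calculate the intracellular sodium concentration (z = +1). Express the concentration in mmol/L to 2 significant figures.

Nernst: E = (61.5/1) · log₁₀([out]/[in]), so log₁₀([out]/[in]) = 60.0 × 1 / 61.5 = 0.9756.
[out]/[in] = 10^(0.9756) = 9.454.
[in] = 152 / 9.454 = 16.08 mmol/L.

16 mmol/L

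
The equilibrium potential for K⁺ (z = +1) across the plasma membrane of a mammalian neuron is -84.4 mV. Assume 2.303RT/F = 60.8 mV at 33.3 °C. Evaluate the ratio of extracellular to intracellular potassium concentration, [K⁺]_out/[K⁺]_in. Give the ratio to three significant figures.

0.0409

log₁₀([out]/[in]) = E·z/(60.8) = -84.4 × 1 / 60.8 = -1.3882
[out]/[in] = 10^(-1.3882) = 0.04091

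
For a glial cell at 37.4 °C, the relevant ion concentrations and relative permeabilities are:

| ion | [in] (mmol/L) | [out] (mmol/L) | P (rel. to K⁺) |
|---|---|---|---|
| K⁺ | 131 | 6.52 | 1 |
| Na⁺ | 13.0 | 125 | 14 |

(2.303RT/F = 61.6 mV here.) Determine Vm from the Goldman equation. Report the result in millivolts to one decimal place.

46.1 mV

Vm = 61.6 · log₁₀[(Σ P·[cation]ₒ + Σ P·[anion]ᵢ) / (Σ P·[cation]ᵢ + Σ P·[anion]ₒ)]
Numerator = 1×6.52 + 14×125 = 1757
Denominator = 1×131 + 14×13.0 = 313
Vm = 61.6 · log₁₀(5.6119) = 61.6 × (0.7491) = 46.15 mV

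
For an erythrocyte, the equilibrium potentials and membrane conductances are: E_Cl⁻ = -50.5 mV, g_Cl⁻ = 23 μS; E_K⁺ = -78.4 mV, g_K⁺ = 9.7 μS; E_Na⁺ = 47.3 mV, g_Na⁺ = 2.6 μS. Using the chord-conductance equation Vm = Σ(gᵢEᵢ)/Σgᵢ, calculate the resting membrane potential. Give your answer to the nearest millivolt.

-51 mV

Σ gᵢEᵢ = 23·(-50.5) + 9.7·(-78.4) + 2.6·(47.3) = -1799.00
Σ gᵢ = 23 + 9.7 + 2.6 = 35.3
Vm = -1799.00 / 35.3 = -50.96 mV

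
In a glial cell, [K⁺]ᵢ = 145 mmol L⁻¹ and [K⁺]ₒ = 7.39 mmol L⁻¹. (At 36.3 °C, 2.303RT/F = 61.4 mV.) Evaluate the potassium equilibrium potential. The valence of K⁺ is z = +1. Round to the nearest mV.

E = (61.4/z) · log₁₀([K⁺]_out/[K⁺]_in) with z = +1.
= (61.4/1) · log₁₀(7.39/145) = 61.40 · log₁₀(0.05097)
= 61.40 · (-1.2927) = -79.37 mV

-79 mV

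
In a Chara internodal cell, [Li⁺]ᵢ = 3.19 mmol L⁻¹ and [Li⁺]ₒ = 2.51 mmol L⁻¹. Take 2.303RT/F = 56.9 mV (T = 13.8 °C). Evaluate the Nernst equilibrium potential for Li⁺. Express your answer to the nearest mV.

E = (56.9/z) · log₁₀([Li⁺]_out/[Li⁺]_in) with z = +1.
= (56.9/1) · log₁₀(2.51/3.19) = 56.90 · log₁₀(0.7868)
= 56.90 · (-0.1041) = -5.92 mV

-6 mV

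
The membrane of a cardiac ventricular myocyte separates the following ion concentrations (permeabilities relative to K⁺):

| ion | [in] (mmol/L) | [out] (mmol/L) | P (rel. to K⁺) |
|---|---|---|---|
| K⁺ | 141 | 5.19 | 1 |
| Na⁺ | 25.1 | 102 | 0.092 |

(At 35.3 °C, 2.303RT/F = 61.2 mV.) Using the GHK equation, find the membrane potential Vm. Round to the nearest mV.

-61 mV

Vm = 61.2 · log₁₀[(Σ P·[cation]ₒ + Σ P·[anion]ᵢ) / (Σ P·[cation]ᵢ + Σ P·[anion]ₒ)]
Numerator = 1×5.19 + 0.092×102 = 14.57
Denominator = 1×141 + 0.092×25.1 = 143.3
Vm = 61.2 · log₁₀(0.1017) = 61.2 × (-0.9927) = -60.75 mV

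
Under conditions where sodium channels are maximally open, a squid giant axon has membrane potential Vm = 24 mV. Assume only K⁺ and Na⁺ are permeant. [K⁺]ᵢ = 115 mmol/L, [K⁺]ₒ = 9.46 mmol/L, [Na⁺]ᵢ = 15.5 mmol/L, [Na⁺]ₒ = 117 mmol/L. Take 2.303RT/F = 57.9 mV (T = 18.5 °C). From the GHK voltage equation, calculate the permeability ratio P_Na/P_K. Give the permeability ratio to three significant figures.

Let α = P_Na/P_K. GHK: Vm = 57.9·log₁₀[(Kₒ + α·Naₒ)/(Kᵢ + α·Naᵢ)].
10^(Vm/57.9) = 10^(24.0/57.9) = 2.5972
So 2.5972·(Kᵢ + α·Naᵢ) = Kₒ + α·Naₒ → α = (2.5972·115.0 − 9.46) / (117.0 − 2.5972·15.5)
α = (298.7 − 9.46) / (117.0 − 40.26) = 289.2/76.74 = 3.769

3.77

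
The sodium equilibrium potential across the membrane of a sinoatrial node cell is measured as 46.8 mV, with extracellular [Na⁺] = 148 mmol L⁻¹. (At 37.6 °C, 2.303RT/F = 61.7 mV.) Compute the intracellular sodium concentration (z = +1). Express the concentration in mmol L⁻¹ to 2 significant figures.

Nernst: E = (61.7/1) · log₁₀([out]/[in]), so log₁₀([out]/[in]) = 46.8 × 1 / 61.7 = 0.7585.
[out]/[in] = 10^(0.7585) = 5.735.
[in] = 148 / 5.735 = 25.81 mmol L⁻¹.

26 mmol L⁻¹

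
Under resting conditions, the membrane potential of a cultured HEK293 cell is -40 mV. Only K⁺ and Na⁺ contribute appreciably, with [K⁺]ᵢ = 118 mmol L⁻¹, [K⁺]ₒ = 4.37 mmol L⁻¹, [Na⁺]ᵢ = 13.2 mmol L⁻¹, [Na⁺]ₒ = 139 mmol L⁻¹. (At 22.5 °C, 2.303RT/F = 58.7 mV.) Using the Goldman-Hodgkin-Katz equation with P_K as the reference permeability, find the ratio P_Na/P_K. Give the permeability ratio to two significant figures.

Let α = P_Na/P_K. GHK: Vm = 58.7·log₁₀[(Kₒ + α·Naₒ)/(Kᵢ + α·Naᵢ)].
10^(Vm/58.7) = 10^(-40.0/58.7) = 0.20824
So 0.20824·(Kᵢ + α·Naᵢ) = Kₒ + α·Naₒ → α = (0.20824·118.0 − 4.37) / (139.0 − 0.20824·13.2)
α = (24.57 − 4.37) / (139.0 − 2.749) = 20.2/136.3 = 0.1483

0.15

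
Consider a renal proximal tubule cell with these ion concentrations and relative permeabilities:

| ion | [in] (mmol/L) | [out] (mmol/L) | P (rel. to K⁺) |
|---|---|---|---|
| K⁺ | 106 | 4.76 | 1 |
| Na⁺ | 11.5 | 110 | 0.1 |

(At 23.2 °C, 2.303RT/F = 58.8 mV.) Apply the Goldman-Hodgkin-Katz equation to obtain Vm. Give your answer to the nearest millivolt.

Vm = 58.8 · log₁₀[(Σ P·[cation]ₒ + Σ P·[anion]ᵢ) / (Σ P·[cation]ᵢ + Σ P·[anion]ₒ)]
Numerator = 1×4.76 + 0.1×110 = 15.76
Denominator = 1×106 + 0.1×11.5 = 107.2
Vm = 58.8 · log₁₀(0.14708) = 58.8 × (-0.8324) = -48.95 mV

-49 mV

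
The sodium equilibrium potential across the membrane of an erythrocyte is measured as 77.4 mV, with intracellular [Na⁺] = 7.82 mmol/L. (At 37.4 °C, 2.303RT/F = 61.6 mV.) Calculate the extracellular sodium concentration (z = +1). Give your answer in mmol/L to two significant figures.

Nernst: E = (61.6/1) · log₁₀([out]/[in]), so log₁₀([out]/[in]) = 77.4 × 1 / 61.6 = 1.2565.
[out]/[in] = 10^(1.2565) = 18.05.
[out] = 18.05 × 7.82 = 141.2 mmol/L.

140 mmol/L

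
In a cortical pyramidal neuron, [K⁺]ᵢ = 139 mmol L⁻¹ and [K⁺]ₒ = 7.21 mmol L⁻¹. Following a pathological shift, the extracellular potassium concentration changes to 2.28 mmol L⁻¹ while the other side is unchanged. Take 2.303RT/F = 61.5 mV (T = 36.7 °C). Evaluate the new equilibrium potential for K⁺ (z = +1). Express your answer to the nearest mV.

After the shift: [K⁺]_out = 2.28, [K⁺]_in = 139 mmol L⁻¹.
E_new = (61.5/1)·log₁₀(2.28/139) = 61.50 · (-1.7851) = -109.78 mV

-110 mV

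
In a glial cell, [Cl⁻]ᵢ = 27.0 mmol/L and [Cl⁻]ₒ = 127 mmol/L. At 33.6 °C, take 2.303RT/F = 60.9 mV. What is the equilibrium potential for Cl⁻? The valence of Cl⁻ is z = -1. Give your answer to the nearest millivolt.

E = (60.9/z) · log₁₀([Cl⁻]_out/[Cl⁻]_in) with z = -1.
For an anion, dividing by z = -1 reverses the sign.
= (60.9/-1) · log₁₀(127/27.0) = -60.90 · log₁₀(4.704)
= -60.90 · (0.6724) = -40.95 mV

-41 mV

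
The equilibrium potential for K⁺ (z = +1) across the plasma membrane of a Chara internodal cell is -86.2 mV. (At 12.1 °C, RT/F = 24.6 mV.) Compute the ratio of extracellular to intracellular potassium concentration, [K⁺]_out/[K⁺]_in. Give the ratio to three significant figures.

ln([out]/[in]) = E·z/(24.6) = -86.2 × 1 / 24.6 = -3.5041
[out]/[in] = e^(-3.5041) = 0.03007

0.0301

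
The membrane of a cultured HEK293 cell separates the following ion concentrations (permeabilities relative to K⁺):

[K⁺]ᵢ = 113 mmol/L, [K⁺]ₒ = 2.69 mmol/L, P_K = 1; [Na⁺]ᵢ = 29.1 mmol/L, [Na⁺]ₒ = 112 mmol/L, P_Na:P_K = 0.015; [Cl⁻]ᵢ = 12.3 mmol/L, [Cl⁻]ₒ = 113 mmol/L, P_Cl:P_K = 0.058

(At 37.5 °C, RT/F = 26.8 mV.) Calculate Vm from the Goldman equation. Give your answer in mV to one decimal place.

-84.7 mV

Vm = 26.8 · ln[(Σ P·[cation]ₒ + Σ P·[anion]ᵢ) / (Σ P·[cation]ᵢ + Σ P·[anion]ₒ)]
Numerator = 1×2.69 + 0.015×112 + 0.058×12.3 = 5.083
Denominator = 1×113 + 0.015×29.1 + 0.058×113 = 120
Vm = 26.8 · ln(0.042365) = 26.8 × (-3.1614) = -84.73 mV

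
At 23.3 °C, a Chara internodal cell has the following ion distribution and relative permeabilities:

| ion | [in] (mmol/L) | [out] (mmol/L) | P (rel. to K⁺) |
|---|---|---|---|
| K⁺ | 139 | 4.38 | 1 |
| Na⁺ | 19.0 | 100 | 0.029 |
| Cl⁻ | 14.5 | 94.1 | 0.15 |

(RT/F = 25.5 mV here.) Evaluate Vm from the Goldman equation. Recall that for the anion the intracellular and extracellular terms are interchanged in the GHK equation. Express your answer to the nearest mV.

-71 mV

Vm = 25.5 · ln[(Σ P·[cation]ₒ + Σ P·[anion]ᵢ) / (Σ P·[cation]ᵢ + Σ P·[anion]ₒ)]
Numerator = 1×4.38 + 0.029×100 + 0.15×14.5 = 9.455
Denominator = 1×139 + 0.029×19.0 + 0.15×94.1 = 153.7
Vm = 25.5 · ln(0.06153) = 25.5 × (-2.7882) = -71.10 mV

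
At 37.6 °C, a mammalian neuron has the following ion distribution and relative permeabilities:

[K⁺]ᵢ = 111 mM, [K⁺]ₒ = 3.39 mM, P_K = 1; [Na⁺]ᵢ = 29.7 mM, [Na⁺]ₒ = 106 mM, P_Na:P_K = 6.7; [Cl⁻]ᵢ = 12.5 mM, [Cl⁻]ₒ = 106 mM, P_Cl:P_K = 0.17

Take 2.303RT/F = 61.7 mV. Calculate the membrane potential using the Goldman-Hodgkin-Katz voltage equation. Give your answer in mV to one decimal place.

Vm = 61.7 · log₁₀[(Σ P·[cation]ₒ + Σ P·[anion]ᵢ) / (Σ P·[cation]ᵢ + Σ P·[anion]ₒ)]
Numerator = 1×3.39 + 6.7×106 + 0.17×12.5 = 715.7
Denominator = 1×111 + 6.7×29.7 + 0.17×106 = 328
Vm = 61.7 · log₁₀(2.182) = 61.7 × (0.3389) = 20.91 mV

20.9 mV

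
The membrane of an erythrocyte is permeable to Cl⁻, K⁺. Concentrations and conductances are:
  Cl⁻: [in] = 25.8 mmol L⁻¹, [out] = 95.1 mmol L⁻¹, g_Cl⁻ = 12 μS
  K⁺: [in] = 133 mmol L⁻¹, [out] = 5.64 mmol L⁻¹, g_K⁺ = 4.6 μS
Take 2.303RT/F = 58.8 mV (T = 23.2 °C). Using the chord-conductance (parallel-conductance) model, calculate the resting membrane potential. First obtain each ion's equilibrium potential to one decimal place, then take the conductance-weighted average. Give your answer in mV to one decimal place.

E_Cl⁻ = (58.8/-1)·log₁₀(95.1/25.8) = -33.3 mV
E_K⁺ = (58.8/1)·log₁₀(5.64/133) = -80.7 mV
Vm = (Σ gᵢEᵢ)/(Σ gᵢ) = (12·-33.3 + 4.6·-80.7) / (12 + 4.6)
= -770.82 / 16.6 = -46.43 mV

-46.4 mV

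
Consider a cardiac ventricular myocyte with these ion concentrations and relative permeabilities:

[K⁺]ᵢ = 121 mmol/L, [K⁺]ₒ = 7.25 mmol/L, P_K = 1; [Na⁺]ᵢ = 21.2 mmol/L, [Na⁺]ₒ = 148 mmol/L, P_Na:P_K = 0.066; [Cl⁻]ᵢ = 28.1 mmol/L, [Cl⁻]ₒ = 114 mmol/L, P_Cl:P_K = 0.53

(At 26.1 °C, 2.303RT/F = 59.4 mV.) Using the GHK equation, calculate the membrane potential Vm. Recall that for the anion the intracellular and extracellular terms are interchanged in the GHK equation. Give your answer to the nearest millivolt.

Vm = 59.4 · log₁₀[(Σ P·[cation]ₒ + Σ P·[anion]ᵢ) / (Σ P·[cation]ᵢ + Σ P·[anion]ₒ)]
Numerator = 1×7.25 + 0.066×148 + 0.53×28.1 = 31.91
Denominator = 1×121 + 0.066×21.2 + 0.53×114 = 182.8
Vm = 59.4 · log₁₀(0.17455) = 59.4 × (-0.7581) = -45.03 mV

-45 mV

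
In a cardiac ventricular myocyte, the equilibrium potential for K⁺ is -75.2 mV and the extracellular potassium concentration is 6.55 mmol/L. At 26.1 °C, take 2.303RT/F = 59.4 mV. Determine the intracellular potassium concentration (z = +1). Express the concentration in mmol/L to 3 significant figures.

Nernst: E = (59.4/1) · log₁₀([out]/[in]), so log₁₀([out]/[in]) = -75.2 × 1 / 59.4 = -1.2660.
[out]/[in] = 10^(-1.2660) = 0.0542.
[in] = 6.55 / 0.0542 = 120.8 mmol/L.

121 mmol/L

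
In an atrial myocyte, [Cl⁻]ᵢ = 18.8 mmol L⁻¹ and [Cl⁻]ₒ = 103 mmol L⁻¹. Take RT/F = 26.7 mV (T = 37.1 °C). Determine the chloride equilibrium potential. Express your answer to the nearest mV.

-45 mV

E = (26.7/z) · ln([Cl⁻]_out/[Cl⁻]_in) with z = -1.
For an anion, dividing by z = -1 reverses the sign.
= (26.7/-1) · ln(103/18.8) = -26.70 · ln(5.479)
= -26.70 · (1.7009) = -45.41 mV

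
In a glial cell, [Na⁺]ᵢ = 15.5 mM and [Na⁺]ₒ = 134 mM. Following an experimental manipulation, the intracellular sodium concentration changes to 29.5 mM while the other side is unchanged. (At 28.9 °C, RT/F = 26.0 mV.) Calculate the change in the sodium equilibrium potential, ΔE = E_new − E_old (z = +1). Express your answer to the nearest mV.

E_old = (26.0/1)·ln(134/15.5) = 56.08 mV
E_new = (26.0/1)·ln(134/29.5) = 39.35 mV
ΔE = 39.35 − (56.08) = -16.73 mV

-17 mV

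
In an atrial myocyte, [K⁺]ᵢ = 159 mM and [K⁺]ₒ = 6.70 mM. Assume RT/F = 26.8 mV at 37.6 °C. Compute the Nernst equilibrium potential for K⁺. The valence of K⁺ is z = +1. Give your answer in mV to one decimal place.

-84.9 mV

E = (26.8/z) · ln([K⁺]_out/[K⁺]_in) with z = +1.
= (26.8/1) · ln(6.70/159) = 26.80 · ln(0.04214)
= 26.80 · (-3.1668) = -84.87 mV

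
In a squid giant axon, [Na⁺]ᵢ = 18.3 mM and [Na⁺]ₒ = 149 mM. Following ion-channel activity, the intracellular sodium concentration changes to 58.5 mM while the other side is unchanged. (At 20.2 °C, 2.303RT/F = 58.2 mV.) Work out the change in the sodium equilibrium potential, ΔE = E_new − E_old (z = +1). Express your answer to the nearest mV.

-29 mV

E_old = (58.2/1)·log₁₀(149/18.3) = 53.00 mV
E_new = (58.2/1)·log₁₀(149/58.5) = 23.63 mV
ΔE = 23.63 − (53.00) = -29.37 mV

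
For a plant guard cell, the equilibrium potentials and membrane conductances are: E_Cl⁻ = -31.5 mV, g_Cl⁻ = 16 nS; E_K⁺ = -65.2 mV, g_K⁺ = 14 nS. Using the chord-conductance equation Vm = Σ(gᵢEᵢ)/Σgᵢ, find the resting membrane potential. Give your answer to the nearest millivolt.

Σ gᵢEᵢ = 16·(-31.5) + 14·(-65.2) = -1416.80
Σ gᵢ = 16 + 14 = 30
Vm = -1416.80 / 30 = -47.23 mV

-47 mV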